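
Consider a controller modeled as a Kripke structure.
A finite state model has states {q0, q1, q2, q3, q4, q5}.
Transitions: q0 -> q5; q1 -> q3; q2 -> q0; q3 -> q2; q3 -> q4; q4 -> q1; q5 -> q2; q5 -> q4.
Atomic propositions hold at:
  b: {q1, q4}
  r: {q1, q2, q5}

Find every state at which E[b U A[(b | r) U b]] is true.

Sat(b | r) = {q1, q2, q4, q5}
A[(b | r) U b]: least fixpoint, start Z0 = Sat(b) = {q1, q4}, add states in Sat(b | r) with every successor in Z. Already a fixed point.
Sat(A[(b | r) U b]) = {q1, q4}
E[b U A[(b | r) U b]]: least fixpoint, start Z0 = Sat(A[(b | r) U b]) = {q1, q4}, add states in Sat(b) with some successor in Z. Already a fixed point.
Sat(E[b U A[(b | r) U b]]) = {q1, q4}

{q1, q4}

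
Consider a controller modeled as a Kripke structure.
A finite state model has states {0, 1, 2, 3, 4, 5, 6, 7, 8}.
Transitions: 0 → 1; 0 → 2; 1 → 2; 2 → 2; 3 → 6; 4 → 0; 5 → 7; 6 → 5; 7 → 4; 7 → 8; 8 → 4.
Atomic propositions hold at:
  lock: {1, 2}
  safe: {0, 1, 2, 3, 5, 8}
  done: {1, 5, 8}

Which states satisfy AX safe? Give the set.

{0, 1, 2, 4, 6}

Sat(AX safe) = {s : every successor in {0, 1, 2, 3, 5, 8}} = {0, 1, 2, 4, 6}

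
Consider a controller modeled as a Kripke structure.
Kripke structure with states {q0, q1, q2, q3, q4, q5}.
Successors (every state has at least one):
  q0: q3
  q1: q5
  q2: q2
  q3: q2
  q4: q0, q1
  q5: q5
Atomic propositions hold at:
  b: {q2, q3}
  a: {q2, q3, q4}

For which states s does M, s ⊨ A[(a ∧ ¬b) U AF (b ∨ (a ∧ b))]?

{q0, q2, q3}

Sat(¬b) = {q0, q1, q4, q5}
Sat(a ∧ ¬b) = {q4}
Sat(a ∧ b) = {q2, q3}
Sat(b ∨ (a ∧ b)) = {q2, q3}
AF (b ∨ (a ∧ b)): least fixpoint, start Z0 = {q2, q3}, add states with every successor in Z. Z1 = {q0, q2, q3}; fixed.
Sat(AF (b ∨ (a ∧ b))) = {q0, q2, q3}
A[(a ∧ ¬b) U AF (b ∨ (a ∧ b))]: least fixpoint, start Z0 = Sat(AF (b ∨ (a ∧ b))) = {q0, q2, q3}, add states in Sat(a ∧ ¬b) with every successor in Z. Already a fixed point.
Sat(A[(a ∧ ¬b) U AF (b ∨ (a ∧ b))]) = {q0, q2, q3}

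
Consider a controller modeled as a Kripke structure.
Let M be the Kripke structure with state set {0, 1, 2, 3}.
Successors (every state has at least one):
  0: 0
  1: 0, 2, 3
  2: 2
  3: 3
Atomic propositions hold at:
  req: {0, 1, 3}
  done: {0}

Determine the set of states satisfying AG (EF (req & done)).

{0}

Sat(req & done) = {0}
EF (req & done): least fixpoint, start Z0 = {0}, add states with some successor in Z. Z1 = {0, 1}; fixed.
Sat(EF (req & done)) = {0, 1}
AG (EF (req & done)): greatest fixpoint, start Z0 = {0, 1}, keep only states in Sat with every successor in Z. Z1 = {0}; fixed.
Sat(AG (EF (req & done))) = {0}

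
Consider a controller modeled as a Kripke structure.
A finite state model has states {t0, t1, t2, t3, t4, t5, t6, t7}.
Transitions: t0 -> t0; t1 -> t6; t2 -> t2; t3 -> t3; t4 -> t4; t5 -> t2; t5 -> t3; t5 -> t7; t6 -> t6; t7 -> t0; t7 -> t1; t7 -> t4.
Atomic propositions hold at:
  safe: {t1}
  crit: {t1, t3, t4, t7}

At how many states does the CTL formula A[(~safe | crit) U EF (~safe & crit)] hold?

Sat(~safe) = {t0, t2, t3, t4, t5, t6, t7}
Sat(~safe | crit) = {t0, t1, t2, t3, t4, t5, t6, t7}
Sat(~safe & crit) = {t3, t4, t7}
EF (~safe & crit): least fixpoint, start Z0 = {t3, t4, t7}, add states with some successor in Z. Z1 = {t3, t4, t5, t7}; fixed.
Sat(EF (~safe & crit)) = {t3, t4, t5, t7}
A[(~safe | crit) U EF (~safe & crit)]: least fixpoint, start Z0 = Sat(EF (~safe & crit)) = {t3, t4, t5, t7}, add states in Sat(~safe | crit) with every successor in Z. Already a fixed point.
Sat(A[(~safe | crit) U EF (~safe & crit)]) = {t3, t4, t5, t7}
|Sat(A[(~safe | crit) U EF (~safe & crit)])| = |{t3, t4, t5, t7}| = 4.

4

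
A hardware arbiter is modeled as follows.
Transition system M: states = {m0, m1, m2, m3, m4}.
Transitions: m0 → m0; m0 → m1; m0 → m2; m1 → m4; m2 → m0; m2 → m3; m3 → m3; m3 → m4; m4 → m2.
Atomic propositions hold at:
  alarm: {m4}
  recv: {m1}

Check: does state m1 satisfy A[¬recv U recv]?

Yes

Sat(¬recv) = {m0, m2, m3, m4}
A[¬recv U recv]: least fixpoint, start Z0 = Sat(recv) = {m1}, add states in Sat(¬recv) with every successor in Z. Already a fixed point.
Sat(A[¬recv U recv]) = {m1}
m1 ∈ Sat(A[¬recv U recv]) = {m1}, so the formula holds at m1.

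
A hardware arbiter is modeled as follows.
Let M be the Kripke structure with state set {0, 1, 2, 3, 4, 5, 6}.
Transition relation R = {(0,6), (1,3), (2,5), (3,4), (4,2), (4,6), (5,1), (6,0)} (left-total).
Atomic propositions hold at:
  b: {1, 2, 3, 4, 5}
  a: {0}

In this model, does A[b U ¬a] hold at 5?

Sat(¬a) = {1, 2, 3, 4, 5, 6}
A[b U ¬a]: least fixpoint, start Z0 = Sat(¬a) = {1, 2, 3, 4, 5, 6}, add states in Sat(b) with every successor in Z. Already a fixed point.
Sat(A[b U ¬a]) = {1, 2, 3, 4, 5, 6}
5 ∈ Sat(A[b U ¬a]) = {1, 2, 3, 4, 5, 6}, so the formula holds at 5.

Yes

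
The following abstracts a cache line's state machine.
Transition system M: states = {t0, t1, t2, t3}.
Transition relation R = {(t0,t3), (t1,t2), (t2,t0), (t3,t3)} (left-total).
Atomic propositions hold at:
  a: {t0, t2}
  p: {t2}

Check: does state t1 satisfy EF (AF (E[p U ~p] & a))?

Sat(~p) = {t0, t1, t3}
E[p U ~p]: least fixpoint, start Z0 = Sat(~p) = {t0, t1, t3}, add states in Sat(p) with some successor in Z. Z1 = {t0, t1, t2, t3}; fixed.
Sat(E[p U ~p]) = {t0, t1, t2, t3}
Sat(E[p U ~p] & a) = {t0, t2}
AF (E[p U ~p] & a): least fixpoint, start Z0 = {t0, t2}, add states with every successor in Z. Z1 = {t0, t1, t2}; fixed.
Sat(AF (E[p U ~p] & a)) = {t0, t1, t2}
EF (AF (E[p U ~p] & a)): least fixpoint, start Z0 = {t0, t1, t2}, add states with some successor in Z. Already a fixed point.
Sat(EF (AF (E[p U ~p] & a))) = {t0, t1, t2}
t1 ∈ Sat(EF (AF (E[p U ~p] & a))) = {t0, t1, t2}, so the formula holds at t1.

Yes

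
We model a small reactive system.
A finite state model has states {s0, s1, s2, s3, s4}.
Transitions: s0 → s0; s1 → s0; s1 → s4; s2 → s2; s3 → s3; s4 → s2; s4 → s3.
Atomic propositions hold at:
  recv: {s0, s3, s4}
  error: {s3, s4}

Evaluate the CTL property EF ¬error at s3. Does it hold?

No

Sat(¬error) = {s0, s1, s2}
EF ¬error: least fixpoint, start Z0 = {s0, s1, s2}, add states with some successor in Z. Z1 = {s0, s1, s2, s4}; fixed.
Sat(EF ¬error) = {s0, s1, s2, s4}
s3 ∉ Sat(EF ¬error) = {s0, s1, s2, s4}, so the formula does not hold at s3.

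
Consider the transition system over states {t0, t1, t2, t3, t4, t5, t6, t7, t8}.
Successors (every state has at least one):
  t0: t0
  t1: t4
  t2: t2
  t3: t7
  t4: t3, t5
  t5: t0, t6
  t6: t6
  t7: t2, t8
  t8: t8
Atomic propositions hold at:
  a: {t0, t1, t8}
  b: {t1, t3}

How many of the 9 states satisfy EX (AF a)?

AF a: least fixpoint, start Z0 = {t0, t1, t8}, add states with every successor in Z. Already a fixed point.
Sat(AF a) = {t0, t1, t8}
Sat(EX (AF a)) = {s : some successor in {t0, t1, t8}} = {t0, t5, t7, t8}
|Sat(EX (AF a))| = |{t0, t5, t7, t8}| = 4.

4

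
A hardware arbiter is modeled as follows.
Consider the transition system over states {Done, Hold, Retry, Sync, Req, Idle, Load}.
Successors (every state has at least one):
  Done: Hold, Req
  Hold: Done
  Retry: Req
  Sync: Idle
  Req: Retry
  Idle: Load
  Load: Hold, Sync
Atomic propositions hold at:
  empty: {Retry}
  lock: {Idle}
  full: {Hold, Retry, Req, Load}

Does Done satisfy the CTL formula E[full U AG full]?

AG full: greatest fixpoint, start Z0 = {Hold, Retry, Req, Load}, keep only states in Sat with every successor in Z. Z1 = {Retry, Req}; fixed.
Sat(AG full) = {Retry, Req}
E[full U AG full]: least fixpoint, start Z0 = Sat(AG full) = {Retry, Req}, add states in Sat(full) with some successor in Z. Already a fixed point.
Sat(E[full U AG full]) = {Retry, Req}
Done ∉ Sat(E[full U AG full]) = {Retry, Req}, so the formula does not hold at Done.

No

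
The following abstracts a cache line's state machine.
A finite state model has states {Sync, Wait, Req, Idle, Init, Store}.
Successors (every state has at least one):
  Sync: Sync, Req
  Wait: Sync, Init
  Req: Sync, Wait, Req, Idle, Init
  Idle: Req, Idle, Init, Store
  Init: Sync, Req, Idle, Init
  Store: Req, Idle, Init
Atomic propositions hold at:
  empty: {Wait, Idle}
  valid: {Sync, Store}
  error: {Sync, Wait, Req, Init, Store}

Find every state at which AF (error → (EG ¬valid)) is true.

Sat(¬valid) = {Wait, Req, Idle, Init}
EG ¬valid: greatest fixpoint, start Z0 = {Wait, Req, Idle, Init}, keep only states in Sat with some successor in Z. Already a fixed point.
Sat(EG ¬valid) = {Wait, Req, Idle, Init}
Sat(error → (EG ¬valid)) = {Wait, Req, Idle, Init}
AF (error → (EG ¬valid)): least fixpoint, start Z0 = {Wait, Req, Idle, Init}, add states with every successor in Z. Z1 = {Wait, Req, Idle, Init, Store}; fixed.
Sat(AF (error → (EG ¬valid))) = {Wait, Req, Idle, Init, Store}

{Wait, Req, Idle, Init, Store}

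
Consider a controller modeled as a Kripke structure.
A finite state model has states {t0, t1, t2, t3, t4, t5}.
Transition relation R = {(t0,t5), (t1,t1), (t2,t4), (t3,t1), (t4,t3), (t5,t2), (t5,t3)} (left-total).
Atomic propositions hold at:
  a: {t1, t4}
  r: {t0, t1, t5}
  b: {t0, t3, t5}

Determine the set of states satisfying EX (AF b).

{t0, t2, t4, t5}

AF b: least fixpoint, start Z0 = {t0, t3, t5}, add states with every successor in Z. Z1 = {t0, t3, t4, t5}; Z2 = {t0, t2, t3, t4, t5}; fixed.
Sat(AF b) = {t0, t2, t3, t4, t5}
Sat(EX (AF b)) = {s : some successor in {t0, t2, t3, t4, t5}} = {t0, t2, t4, t5}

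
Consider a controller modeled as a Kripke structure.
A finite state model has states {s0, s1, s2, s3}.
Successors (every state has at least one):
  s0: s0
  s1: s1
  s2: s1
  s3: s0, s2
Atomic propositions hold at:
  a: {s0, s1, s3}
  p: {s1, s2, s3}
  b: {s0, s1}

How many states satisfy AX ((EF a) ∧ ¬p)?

1

EF a: least fixpoint, start Z0 = {s0, s1, s3}, add states with some successor in Z. Z1 = {s0, s1, s2, s3}; fixed.
Sat(EF a) = {s0, s1, s2, s3}
Sat(¬p) = {s0}
Sat((EF a) ∧ ¬p) = {s0}
Sat(AX ((EF a) ∧ ¬p)) = {s : every successor in {s0}} = {s0}
|Sat(AX ((EF a) ∧ ¬p))| = |{s0}| = 1.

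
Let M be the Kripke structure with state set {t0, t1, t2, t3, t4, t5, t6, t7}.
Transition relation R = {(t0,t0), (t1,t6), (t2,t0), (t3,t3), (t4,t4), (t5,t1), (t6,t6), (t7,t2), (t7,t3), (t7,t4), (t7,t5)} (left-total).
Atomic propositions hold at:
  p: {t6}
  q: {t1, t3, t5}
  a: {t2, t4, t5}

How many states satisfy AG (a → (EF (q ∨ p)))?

Sat(q ∨ p) = {t1, t3, t5, t6}
EF (q ∨ p): least fixpoint, start Z0 = {t1, t3, t5, t6}, add states with some successor in Z. Z1 = {t1, t3, t5, t6, t7}; fixed.
Sat(EF (q ∨ p)) = {t1, t3, t5, t6, t7}
Sat(a → (EF (q ∨ p))) = {t0, t1, t3, t5, t6, t7}
AG (a → (EF (q ∨ p))): greatest fixpoint, start Z0 = {t0, t1, t3, t5, t6, t7}, keep only states in Sat with every successor in Z. Z1 = {t0, t1, t3, t5, t6}; fixed.
Sat(AG (a → (EF (q ∨ p)))) = {t0, t1, t3, t5, t6}
|Sat(AG (a → (EF (q ∨ p))))| = |{t0, t1, t3, t5, t6}| = 5.

5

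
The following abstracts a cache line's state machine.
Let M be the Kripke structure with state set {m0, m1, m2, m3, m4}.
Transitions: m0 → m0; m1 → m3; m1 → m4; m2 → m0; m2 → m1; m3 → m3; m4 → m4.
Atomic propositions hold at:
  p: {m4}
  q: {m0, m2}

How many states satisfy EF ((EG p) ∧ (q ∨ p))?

3

EG p: greatest fixpoint, start Z0 = {m4}, keep only states in Sat with some successor in Z. Already a fixed point.
Sat(EG p) = {m4}
Sat(q ∨ p) = {m0, m2, m4}
Sat((EG p) ∧ (q ∨ p)) = {m4}
EF ((EG p) ∧ (q ∨ p)): least fixpoint, start Z0 = {m4}, add states with some successor in Z. Z1 = {m1, m4}; Z2 = {m1, m2, m4}; fixed.
Sat(EF ((EG p) ∧ (q ∨ p))) = {m1, m2, m4}
|Sat(EF ((EG p) ∧ (q ∨ p)))| = |{m1, m2, m4}| = 3.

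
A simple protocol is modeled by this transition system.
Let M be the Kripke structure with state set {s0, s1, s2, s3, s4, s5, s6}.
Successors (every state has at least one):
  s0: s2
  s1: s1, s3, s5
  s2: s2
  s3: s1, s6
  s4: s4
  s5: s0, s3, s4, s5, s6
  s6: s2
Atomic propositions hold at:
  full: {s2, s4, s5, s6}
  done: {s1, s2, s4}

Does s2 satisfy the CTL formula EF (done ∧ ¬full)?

Sat(¬full) = {s0, s1, s3}
Sat(done ∧ ¬full) = {s1}
EF (done ∧ ¬full): least fixpoint, start Z0 = {s1}, add states with some successor in Z. Z1 = {s1, s3}; Z2 = {s1, s3, s5}; fixed.
Sat(EF (done ∧ ¬full)) = {s1, s3, s5}
s2 ∉ Sat(EF (done ∧ ¬full)) = {s1, s3, s5}, so the formula does not hold at s2.

No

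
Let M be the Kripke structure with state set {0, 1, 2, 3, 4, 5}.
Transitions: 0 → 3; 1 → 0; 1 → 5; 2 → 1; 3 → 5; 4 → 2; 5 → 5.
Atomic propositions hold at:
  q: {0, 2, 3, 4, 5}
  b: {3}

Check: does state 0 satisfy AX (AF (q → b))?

Sat(q → b) = {1, 3}
AF (q → b): least fixpoint, start Z0 = {1, 3}, add states with every successor in Z. Z1 = {0, 1, 2, 3}; Z2 = {0, 1, 2, 3, 4}; fixed.
Sat(AF (q → b)) = {0, 1, 2, 3, 4}
Sat(AX (AF (q → b))) = {s : every successor in {0, 1, 2, 3, 4}} = {0, 2, 4}
0 ∈ Sat(AX (AF (q → b))) = {0, 2, 4}, so the formula holds at 0.

Yes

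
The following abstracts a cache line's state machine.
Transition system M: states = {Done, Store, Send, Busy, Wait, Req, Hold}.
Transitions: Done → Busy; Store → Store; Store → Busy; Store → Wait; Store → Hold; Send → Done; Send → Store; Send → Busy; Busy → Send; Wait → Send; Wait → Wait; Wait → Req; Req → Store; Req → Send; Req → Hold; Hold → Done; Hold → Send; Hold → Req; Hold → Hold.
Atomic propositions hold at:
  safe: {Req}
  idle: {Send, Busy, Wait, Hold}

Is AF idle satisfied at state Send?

Yes

AF idle: least fixpoint, start Z0 = {Send, Busy, Wait, Hold}, add states with every successor in Z. Z1 = {Done, Send, Busy, Wait, Hold}; fixed.
Sat(AF idle) = {Done, Send, Busy, Wait, Hold}
Send ∈ Sat(AF idle) = {Done, Send, Busy, Wait, Hold}, so the formula holds at Send.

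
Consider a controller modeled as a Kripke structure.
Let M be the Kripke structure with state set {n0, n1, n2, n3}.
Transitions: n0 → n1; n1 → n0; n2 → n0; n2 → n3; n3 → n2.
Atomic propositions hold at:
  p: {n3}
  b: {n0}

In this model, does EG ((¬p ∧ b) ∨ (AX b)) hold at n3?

No

Sat(¬p) = {n0, n1, n2}
Sat(¬p ∧ b) = {n0}
Sat(AX b) = {s : every successor in {n0}} = {n1}
Sat((¬p ∧ b) ∨ (AX b)) = {n0, n1}
EG ((¬p ∧ b) ∨ (AX b)): greatest fixpoint, start Z0 = {n0, n1}, keep only states in Sat with some successor in Z. Already a fixed point.
Sat(EG ((¬p ∧ b) ∨ (AX b))) = {n0, n1}
n3 ∉ Sat(EG ((¬p ∧ b) ∨ (AX b))) = {n0, n1}, so the formula does not hold at n3.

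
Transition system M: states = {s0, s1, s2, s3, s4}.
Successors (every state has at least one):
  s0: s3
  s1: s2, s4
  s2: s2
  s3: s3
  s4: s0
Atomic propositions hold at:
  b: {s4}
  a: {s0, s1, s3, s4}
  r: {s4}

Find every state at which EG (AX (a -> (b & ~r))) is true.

Sat(~r) = {s0, s1, s2, s3}
Sat(b & ~r) = ∅
Sat(a -> (b & ~r)) = {s2}
Sat(AX (a -> (b & ~r))) = {s : every successor in {s2}} = {s2}
EG (AX (a -> (b & ~r))): greatest fixpoint, start Z0 = {s2}, keep only states in Sat with some successor in Z. Already a fixed point.
Sat(EG (AX (a -> (b & ~r)))) = {s2}

{s2}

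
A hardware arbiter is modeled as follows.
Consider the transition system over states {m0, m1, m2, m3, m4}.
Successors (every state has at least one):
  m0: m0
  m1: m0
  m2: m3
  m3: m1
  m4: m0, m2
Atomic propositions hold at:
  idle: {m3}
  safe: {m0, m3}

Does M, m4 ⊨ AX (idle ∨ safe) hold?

Sat(idle ∨ safe) = {m0, m3}
Sat(AX (idle ∨ safe)) = {s : every successor in {m0, m3}} = {m0, m1, m2}
m4 ∉ Sat(AX (idle ∨ safe)) = {m0, m1, m2}, so the formula does not hold at m4.

No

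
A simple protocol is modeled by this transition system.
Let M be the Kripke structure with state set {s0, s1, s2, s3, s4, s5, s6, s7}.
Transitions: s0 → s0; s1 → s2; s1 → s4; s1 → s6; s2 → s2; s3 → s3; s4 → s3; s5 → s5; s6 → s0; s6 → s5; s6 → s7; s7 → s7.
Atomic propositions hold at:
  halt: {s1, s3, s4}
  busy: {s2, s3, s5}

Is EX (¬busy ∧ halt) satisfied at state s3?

No

Sat(¬busy) = {s0, s1, s4, s6, s7}
Sat(¬busy ∧ halt) = {s1, s4}
Sat(EX (¬busy ∧ halt)) = {s : some successor in {s1, s4}} = {s1}
s3 ∉ Sat(EX (¬busy ∧ halt)) = {s1}, so the formula does not hold at s3.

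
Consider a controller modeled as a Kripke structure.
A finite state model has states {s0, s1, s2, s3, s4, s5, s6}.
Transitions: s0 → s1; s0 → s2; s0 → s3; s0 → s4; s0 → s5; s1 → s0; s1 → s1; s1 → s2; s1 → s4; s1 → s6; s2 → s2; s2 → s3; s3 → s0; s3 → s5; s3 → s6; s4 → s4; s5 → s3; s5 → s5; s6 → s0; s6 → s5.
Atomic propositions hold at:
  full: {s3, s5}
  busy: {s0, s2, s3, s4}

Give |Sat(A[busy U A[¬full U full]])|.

2

Sat(¬full) = {s0, s1, s2, s4, s6}
A[¬full U full]: least fixpoint, start Z0 = Sat(full) = {s3, s5}, add states in Sat(¬full) with every successor in Z. Already a fixed point.
Sat(A[¬full U full]) = {s3, s5}
A[busy U A[¬full U full]]: least fixpoint, start Z0 = Sat(A[¬full U full]) = {s3, s5}, add states in Sat(busy) with every successor in Z. Already a fixed point.
Sat(A[busy U A[¬full U full]]) = {s3, s5}
|Sat(A[busy U A[¬full U full]])| = |{s3, s5}| = 2.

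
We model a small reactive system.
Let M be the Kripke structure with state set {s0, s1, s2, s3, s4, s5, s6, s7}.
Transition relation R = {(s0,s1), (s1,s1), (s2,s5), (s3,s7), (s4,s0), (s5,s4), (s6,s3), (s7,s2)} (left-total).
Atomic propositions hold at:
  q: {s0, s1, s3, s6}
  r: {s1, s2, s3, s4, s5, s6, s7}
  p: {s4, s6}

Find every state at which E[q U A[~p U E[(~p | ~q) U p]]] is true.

Sat(~p) = {s0, s1, s2, s3, s5, s7}
Sat(~q) = {s2, s4, s5, s7}
Sat(~p | ~q) = {s0, s1, s2, s3, s4, s5, s7}
E[(~p | ~q) U p]: least fixpoint, start Z0 = Sat(p) = {s4, s6}, add states in Sat(~p | ~q) with some successor in Z. Z1 = {s4, s5, s6}; Z2 = {s2, s4, s5, s6}; Z3 = {s2, s4, s5, s6, s7}; Z4 = {s2, s3, s4, s5, s6, s7}; fixed.
Sat(E[(~p | ~q) U p]) = {s2, s3, s4, s5, s6, s7}
A[~p U E[(~p | ~q) U p]]: least fixpoint, start Z0 = Sat(E[(~p | ~q) U p]) = {s2, s3, s4, s5, s6, s7}, add states in Sat(~p) with every successor in Z. Already a fixed point.
Sat(A[~p U E[(~p | ~q) U p]]) = {s2, s3, s4, s5, s6, s7}
E[q U A[~p U E[(~p | ~q) U p]]]: least fixpoint, start Z0 = Sat(A[~p U E[(~p | ~q) U p]]) = {s2, s3, s4, s5, s6, s7}, add states in Sat(q) with some successor in Z. Already a fixed point.
Sat(E[q U A[~p U E[(~p | ~q) U p]]]) = {s2, s3, s4, s5, s6, s7}

{s2, s3, s4, s5, s6, s7}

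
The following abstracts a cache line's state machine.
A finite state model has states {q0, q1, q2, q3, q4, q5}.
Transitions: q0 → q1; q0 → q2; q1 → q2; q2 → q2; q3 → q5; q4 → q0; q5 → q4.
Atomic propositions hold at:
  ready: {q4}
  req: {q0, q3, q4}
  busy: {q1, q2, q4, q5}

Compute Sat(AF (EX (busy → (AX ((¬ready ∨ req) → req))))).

{q3, q4, q5}

Sat(¬ready) = {q0, q1, q2, q3, q5}
Sat(¬ready ∨ req) = {q0, q1, q2, q3, q4, q5}
Sat((¬ready ∨ req) → req) = {q0, q3, q4}
Sat(AX ((¬ready ∨ req) → req)) = {s : every successor in {q0, q3, q4}} = {q4, q5}
Sat(busy → (AX ((¬ready ∨ req) → req))) = {q0, q3, q4, q5}
Sat(EX (busy → (AX ((¬ready ∨ req) → req)))) = {s : some successor in {q0, q3, q4, q5}} = {q3, q4, q5}
AF (EX (busy → (AX ((¬ready ∨ req) → req)))): least fixpoint, start Z0 = {q3, q4, q5}, add states with every successor in Z. Already a fixed point.
Sat(AF (EX (busy → (AX ((¬ready ∨ req) → req))))) = {q3, q4, q5}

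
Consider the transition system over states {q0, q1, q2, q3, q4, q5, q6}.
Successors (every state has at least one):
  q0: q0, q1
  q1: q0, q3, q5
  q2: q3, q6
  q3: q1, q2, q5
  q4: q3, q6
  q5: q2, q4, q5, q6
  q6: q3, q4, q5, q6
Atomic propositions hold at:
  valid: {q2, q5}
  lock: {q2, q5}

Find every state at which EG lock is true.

EG lock: greatest fixpoint, start Z0 = {q2, q5}, keep only states in Sat with some successor in Z. Z1 = {q5}; fixed.
Sat(EG lock) = {q5}

{q5}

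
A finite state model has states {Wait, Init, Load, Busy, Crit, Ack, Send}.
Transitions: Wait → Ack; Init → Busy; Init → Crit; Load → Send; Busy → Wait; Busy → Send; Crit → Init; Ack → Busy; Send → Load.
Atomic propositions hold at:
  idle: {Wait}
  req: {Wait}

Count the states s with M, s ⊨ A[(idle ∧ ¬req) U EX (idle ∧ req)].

1

Sat(¬req) = {Init, Load, Busy, Crit, Ack, Send}
Sat(idle ∧ ¬req) = ∅
Sat(idle ∧ req) = {Wait}
Sat(EX (idle ∧ req)) = {s : some successor in {Wait}} = {Busy}
A[(idle ∧ ¬req) U EX (idle ∧ req)]: least fixpoint, start Z0 = Sat(EX (idle ∧ req)) = {Busy}, add states in Sat(idle ∧ ¬req) with every successor in Z. Already a fixed point.
Sat(A[(idle ∧ ¬req) U EX (idle ∧ req)]) = {Busy}
|Sat(A[(idle ∧ ¬req) U EX (idle ∧ req)])| = |{Busy}| = 1.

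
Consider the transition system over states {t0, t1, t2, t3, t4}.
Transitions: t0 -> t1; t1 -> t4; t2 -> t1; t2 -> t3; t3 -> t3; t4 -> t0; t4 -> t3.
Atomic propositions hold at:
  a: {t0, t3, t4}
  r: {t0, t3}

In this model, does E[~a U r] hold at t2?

Yes

Sat(~a) = {t1, t2}
E[~a U r]: least fixpoint, start Z0 = Sat(r) = {t0, t3}, add states in Sat(~a) with some successor in Z. Z1 = {t0, t2, t3}; fixed.
Sat(E[~a U r]) = {t0, t2, t3}
t2 ∈ Sat(E[~a U r]) = {t0, t2, t3}, so the formula holds at t2.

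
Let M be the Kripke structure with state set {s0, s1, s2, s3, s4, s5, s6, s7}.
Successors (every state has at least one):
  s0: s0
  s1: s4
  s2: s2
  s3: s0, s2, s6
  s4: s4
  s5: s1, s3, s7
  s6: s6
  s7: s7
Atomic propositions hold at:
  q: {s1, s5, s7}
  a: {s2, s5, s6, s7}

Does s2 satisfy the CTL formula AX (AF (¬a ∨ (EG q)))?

No

Sat(¬a) = {s0, s1, s3, s4}
EG q: greatest fixpoint, start Z0 = {s1, s5, s7}, keep only states in Sat with some successor in Z. Z1 = {s5, s7}; fixed.
Sat(EG q) = {s5, s7}
Sat(¬a ∨ (EG q)) = {s0, s1, s3, s4, s5, s7}
AF (¬a ∨ (EG q)): least fixpoint, start Z0 = {s0, s1, s3, s4, s5, s7}, add states with every successor in Z. Already a fixed point.
Sat(AF (¬a ∨ (EG q))) = {s0, s1, s3, s4, s5, s7}
Sat(AX (AF (¬a ∨ (EG q)))) = {s : every successor in {s0, s1, s3, s4, s5, s7}} = {s0, s1, s4, s5, s7}
s2 ∉ Sat(AX (AF (¬a ∨ (EG q)))) = {s0, s1, s4, s5, s7}, so the formula does not hold at s2.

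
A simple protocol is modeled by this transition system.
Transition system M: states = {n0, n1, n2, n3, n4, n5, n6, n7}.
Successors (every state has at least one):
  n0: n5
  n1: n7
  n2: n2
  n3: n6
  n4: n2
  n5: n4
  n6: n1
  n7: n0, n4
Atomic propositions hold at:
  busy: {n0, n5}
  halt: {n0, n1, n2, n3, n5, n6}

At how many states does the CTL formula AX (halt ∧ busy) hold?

Sat(halt ∧ busy) = {n0, n5}
Sat(AX (halt ∧ busy)) = {s : every successor in {n0, n5}} = {n0}
|Sat(AX (halt ∧ busy))| = |{n0}| = 1.

1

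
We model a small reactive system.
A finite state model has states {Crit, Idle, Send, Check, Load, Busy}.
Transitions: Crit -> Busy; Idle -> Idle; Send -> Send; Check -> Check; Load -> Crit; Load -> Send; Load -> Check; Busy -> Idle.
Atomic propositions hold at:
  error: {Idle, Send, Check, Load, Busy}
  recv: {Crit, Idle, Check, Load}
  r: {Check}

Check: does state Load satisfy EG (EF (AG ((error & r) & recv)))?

Yes

Sat(error & r) = {Check}
Sat((error & r) & recv) = {Check}
AG ((error & r) & recv): greatest fixpoint, start Z0 = {Check}, keep only states in Sat with every successor in Z. Already a fixed point.
Sat(AG ((error & r) & recv)) = {Check}
EF (AG ((error & r) & recv)): least fixpoint, start Z0 = {Check}, add states with some successor in Z. Z1 = {Check, Load}; fixed.
Sat(EF (AG ((error & r) & recv))) = {Check, Load}
EG (EF (AG ((error & r) & recv))): greatest fixpoint, start Z0 = {Check, Load}, keep only states in Sat with some successor in Z. Already a fixed point.
Sat(EG (EF (AG ((error & r) & recv)))) = {Check, Load}
Load ∈ Sat(EG (EF (AG ((error & r) & recv)))) = {Check, Load}, so the formula holds at Load.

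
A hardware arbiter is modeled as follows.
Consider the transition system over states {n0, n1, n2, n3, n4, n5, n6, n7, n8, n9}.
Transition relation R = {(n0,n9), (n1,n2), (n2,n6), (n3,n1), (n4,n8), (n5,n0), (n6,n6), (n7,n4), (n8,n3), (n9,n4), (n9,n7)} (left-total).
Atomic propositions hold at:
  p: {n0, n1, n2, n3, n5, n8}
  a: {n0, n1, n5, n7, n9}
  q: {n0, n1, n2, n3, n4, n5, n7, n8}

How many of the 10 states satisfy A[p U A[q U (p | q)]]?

Sat(p | q) = {n0, n1, n2, n3, n4, n5, n7, n8}
A[q U (p | q)]: least fixpoint, start Z0 = Sat((p | q)) = {n0, n1, n2, n3, n4, n5, n7, n8}, add states in Sat(q) with every successor in Z. Already a fixed point.
Sat(A[q U (p | q)]) = {n0, n1, n2, n3, n4, n5, n7, n8}
A[p U A[q U (p | q)]]: least fixpoint, start Z0 = Sat(A[q U (p | q)]) = {n0, n1, n2, n3, n4, n5, n7, n8}, add states in Sat(p) with every successor in Z. Already a fixed point.
Sat(A[p U A[q U (p | q)]]) = {n0, n1, n2, n3, n4, n5, n7, n8}
|Sat(A[p U A[q U (p | q)]])| = |{n0, n1, n2, n3, n4, n5, n7, n8}| = 8.

8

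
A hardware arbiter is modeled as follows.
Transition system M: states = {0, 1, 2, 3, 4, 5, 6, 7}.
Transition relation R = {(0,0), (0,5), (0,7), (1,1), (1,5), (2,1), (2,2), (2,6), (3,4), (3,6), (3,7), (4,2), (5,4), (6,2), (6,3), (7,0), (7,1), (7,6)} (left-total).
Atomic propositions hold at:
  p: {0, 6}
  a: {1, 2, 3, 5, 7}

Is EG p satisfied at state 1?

EG p: greatest fixpoint, start Z0 = {0, 6}, keep only states in Sat with some successor in Z. Z1 = {0}; fixed.
Sat(EG p) = {0}
1 ∉ Sat(EG p) = {0}, so the formula does not hold at 1.

No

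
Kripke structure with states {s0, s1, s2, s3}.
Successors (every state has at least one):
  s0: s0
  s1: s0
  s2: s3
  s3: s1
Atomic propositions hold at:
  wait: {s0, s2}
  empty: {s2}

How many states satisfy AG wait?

AG wait: greatest fixpoint, start Z0 = {s0, s2}, keep only states in Sat with every successor in Z. Z1 = {s0}; fixed.
Sat(AG wait) = {s0}
|Sat(AG wait)| = |{s0}| = 1.

1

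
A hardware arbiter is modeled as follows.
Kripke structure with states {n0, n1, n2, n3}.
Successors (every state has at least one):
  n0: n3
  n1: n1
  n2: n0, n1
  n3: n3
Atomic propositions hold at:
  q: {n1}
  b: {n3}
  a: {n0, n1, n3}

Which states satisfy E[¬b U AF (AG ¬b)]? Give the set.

Sat(¬b) = {n0, n1, n2}
AG ¬b: greatest fixpoint, start Z0 = {n0, n1, n2}, keep only states in Sat with every successor in Z. Z1 = {n1, n2}; Z2 = {n1}; fixed.
Sat(AG ¬b) = {n1}
AF (AG ¬b): least fixpoint, start Z0 = {n1}, add states with every successor in Z. Already a fixed point.
Sat(AF (AG ¬b)) = {n1}
E[¬b U AF (AG ¬b)]: least fixpoint, start Z0 = Sat(AF (AG ¬b)) = {n1}, add states in Sat(¬b) with some successor in Z. Z1 = {n1, n2}; fixed.
Sat(E[¬b U AF (AG ¬b)]) = {n1, n2}

{n1, n2}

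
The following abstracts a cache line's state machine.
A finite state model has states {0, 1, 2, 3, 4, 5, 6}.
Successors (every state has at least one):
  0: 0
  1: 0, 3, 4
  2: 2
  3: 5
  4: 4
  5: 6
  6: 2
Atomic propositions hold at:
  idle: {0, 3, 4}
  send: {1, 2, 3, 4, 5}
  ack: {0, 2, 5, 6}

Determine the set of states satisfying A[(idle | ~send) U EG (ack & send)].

Sat(~send) = {0, 6}
Sat(idle | ~send) = {0, 3, 4, 6}
Sat(ack & send) = {2, 5}
EG (ack & send): greatest fixpoint, start Z0 = {2, 5}, keep only states in Sat with some successor in Z. Z1 = {2}; fixed.
Sat(EG (ack & send)) = {2}
A[(idle | ~send) U EG (ack & send)]: least fixpoint, start Z0 = Sat(EG (ack & send)) = {2}, add states in Sat(idle | ~send) with every successor in Z. Z1 = {2, 6}; fixed.
Sat(A[(idle | ~send) U EG (ack & send)]) = {2, 6}

{2, 6}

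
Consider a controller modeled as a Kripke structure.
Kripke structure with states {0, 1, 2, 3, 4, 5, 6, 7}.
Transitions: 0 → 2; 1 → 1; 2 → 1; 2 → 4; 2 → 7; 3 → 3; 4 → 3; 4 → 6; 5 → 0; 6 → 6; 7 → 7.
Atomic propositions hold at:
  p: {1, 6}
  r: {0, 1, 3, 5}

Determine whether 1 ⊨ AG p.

Yes

AG p: greatest fixpoint, start Z0 = {1, 6}, keep only states in Sat with every successor in Z. Already a fixed point.
Sat(AG p) = {1, 6}
1 ∈ Sat(AG p) = {1, 6}, so the formula holds at 1.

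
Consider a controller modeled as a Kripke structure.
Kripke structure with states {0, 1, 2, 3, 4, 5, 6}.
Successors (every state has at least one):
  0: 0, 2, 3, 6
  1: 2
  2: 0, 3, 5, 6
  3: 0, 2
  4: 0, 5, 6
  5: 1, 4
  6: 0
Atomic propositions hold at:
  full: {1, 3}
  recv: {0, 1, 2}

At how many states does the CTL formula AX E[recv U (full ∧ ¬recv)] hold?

Sat(¬recv) = {3, 4, 5, 6}
Sat(full ∧ ¬recv) = {3}
E[recv U (full ∧ ¬recv)]: least fixpoint, start Z0 = Sat((full ∧ ¬recv)) = {3}, add states in Sat(recv) with some successor in Z. Z1 = {0, 2, 3}; Z2 = {0, 1, 2, 3}; fixed.
Sat(E[recv U (full ∧ ¬recv)]) = {0, 1, 2, 3}
Sat(AX E[recv U (full ∧ ¬recv)]) = {s : every successor in {0, 1, 2, 3}} = {1, 3, 6}
|Sat(AX E[recv U (full ∧ ¬recv)])| = |{1, 3, 6}| = 3.

3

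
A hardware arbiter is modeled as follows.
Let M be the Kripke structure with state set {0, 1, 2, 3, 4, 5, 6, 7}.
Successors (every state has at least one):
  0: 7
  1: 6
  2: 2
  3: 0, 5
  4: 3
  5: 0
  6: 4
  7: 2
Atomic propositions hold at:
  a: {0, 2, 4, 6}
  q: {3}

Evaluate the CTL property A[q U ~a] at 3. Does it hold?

Yes

Sat(~a) = {1, 3, 5, 7}
A[q U ~a]: least fixpoint, start Z0 = Sat(~a) = {1, 3, 5, 7}, add states in Sat(q) with every successor in Z. Already a fixed point.
Sat(A[q U ~a]) = {1, 3, 5, 7}
3 ∈ Sat(A[q U ~a]) = {1, 3, 5, 7}, so the formula holds at 3.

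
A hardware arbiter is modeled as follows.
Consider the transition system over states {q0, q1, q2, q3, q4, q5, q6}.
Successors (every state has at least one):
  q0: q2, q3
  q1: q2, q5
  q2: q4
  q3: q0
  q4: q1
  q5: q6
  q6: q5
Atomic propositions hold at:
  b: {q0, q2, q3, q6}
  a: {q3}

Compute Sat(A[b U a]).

A[b U a]: least fixpoint, start Z0 = Sat(a) = {q3}, add states in Sat(b) with every successor in Z. Already a fixed point.
Sat(A[b U a]) = {q3}

{q3}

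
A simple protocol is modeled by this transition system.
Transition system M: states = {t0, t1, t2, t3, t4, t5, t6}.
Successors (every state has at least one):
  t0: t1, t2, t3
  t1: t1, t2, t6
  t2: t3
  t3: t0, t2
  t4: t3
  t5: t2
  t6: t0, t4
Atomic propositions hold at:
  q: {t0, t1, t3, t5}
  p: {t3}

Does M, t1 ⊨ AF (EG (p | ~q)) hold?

Sat(~q) = {t2, t4, t6}
Sat(p | ~q) = {t2, t3, t4, t6}
EG (p | ~q): greatest fixpoint, start Z0 = {t2, t3, t4, t6}, keep only states in Sat with some successor in Z. Already a fixed point.
Sat(EG (p | ~q)) = {t2, t3, t4, t6}
AF (EG (p | ~q)): least fixpoint, start Z0 = {t2, t3, t4, t6}, add states with every successor in Z. Z1 = {t2, t3, t4, t5, t6}; fixed.
Sat(AF (EG (p | ~q))) = {t2, t3, t4, t5, t6}
t1 ∉ Sat(AF (EG (p | ~q))) = {t2, t3, t4, t5, t6}, so the formula does not hold at t1.

No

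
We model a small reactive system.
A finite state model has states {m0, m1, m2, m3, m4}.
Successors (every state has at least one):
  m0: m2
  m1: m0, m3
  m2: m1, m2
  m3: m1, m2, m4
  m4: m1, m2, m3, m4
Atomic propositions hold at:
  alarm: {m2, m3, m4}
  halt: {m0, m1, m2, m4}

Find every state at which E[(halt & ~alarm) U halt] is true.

Sat(~alarm) = {m0, m1}
Sat(halt & ~alarm) = {m0, m1}
E[(halt & ~alarm) U halt]: least fixpoint, start Z0 = Sat(halt) = {m0, m1, m2, m4}, add states in Sat(halt & ~alarm) with some successor in Z. Already a fixed point.
Sat(E[(halt & ~alarm) U halt]) = {m0, m1, m2, m4}

{m0, m1, m2, m4}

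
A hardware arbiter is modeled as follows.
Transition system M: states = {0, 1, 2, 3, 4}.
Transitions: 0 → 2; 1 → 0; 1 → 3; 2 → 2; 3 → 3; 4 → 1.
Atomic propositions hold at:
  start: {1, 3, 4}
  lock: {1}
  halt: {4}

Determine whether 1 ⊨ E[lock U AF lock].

Yes

AF lock: least fixpoint, start Z0 = {1}, add states with every successor in Z. Z1 = {1, 4}; fixed.
Sat(AF lock) = {1, 4}
E[lock U AF lock]: least fixpoint, start Z0 = Sat(AF lock) = {1, 4}, add states in Sat(lock) with some successor in Z. Already a fixed point.
Sat(E[lock U AF lock]) = {1, 4}
1 ∈ Sat(E[lock U AF lock]) = {1, 4}, so the formula holds at 1.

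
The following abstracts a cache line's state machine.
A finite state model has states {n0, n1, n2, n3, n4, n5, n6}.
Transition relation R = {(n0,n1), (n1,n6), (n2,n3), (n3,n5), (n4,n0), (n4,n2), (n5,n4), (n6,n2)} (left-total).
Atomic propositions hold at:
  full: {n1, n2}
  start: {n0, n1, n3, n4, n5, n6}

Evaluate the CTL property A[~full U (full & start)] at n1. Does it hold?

Sat(~full) = {n0, n3, n4, n5, n6}
Sat(full & start) = {n1}
A[~full U (full & start)]: least fixpoint, start Z0 = Sat((full & start)) = {n1}, add states in Sat(~full) with every successor in Z. Z1 = {n0, n1}; fixed.
Sat(A[~full U (full & start)]) = {n0, n1}
n1 ∈ Sat(A[~full U (full & start)]) = {n0, n1}, so the formula holds at n1.

Yes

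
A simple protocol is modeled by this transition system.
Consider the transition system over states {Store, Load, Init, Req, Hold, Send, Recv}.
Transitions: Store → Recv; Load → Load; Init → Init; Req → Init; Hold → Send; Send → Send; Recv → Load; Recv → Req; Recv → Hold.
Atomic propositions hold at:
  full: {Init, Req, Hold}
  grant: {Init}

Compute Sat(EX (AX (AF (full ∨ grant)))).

Sat(full ∨ grant) = {Init, Req, Hold}
AF (full ∨ grant): least fixpoint, start Z0 = {Init, Req, Hold}, add states with every successor in Z. Already a fixed point.
Sat(AF (full ∨ grant)) = {Init, Req, Hold}
Sat(AX (AF (full ∨ grant))) = {s : every successor in {Init, Req, Hold}} = {Init, Req}
Sat(EX (AX (AF (full ∨ grant)))) = {s : some successor in {Init, Req}} = {Init, Req, Recv}

{Init, Req, Recv}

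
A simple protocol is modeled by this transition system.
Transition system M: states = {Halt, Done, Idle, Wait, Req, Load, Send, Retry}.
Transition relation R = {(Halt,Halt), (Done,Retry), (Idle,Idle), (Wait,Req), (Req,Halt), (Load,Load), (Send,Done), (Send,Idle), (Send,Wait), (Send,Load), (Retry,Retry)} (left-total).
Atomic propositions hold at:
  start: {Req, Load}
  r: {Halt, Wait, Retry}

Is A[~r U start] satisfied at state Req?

Sat(~r) = {Done, Idle, Req, Load, Send}
A[~r U start]: least fixpoint, start Z0 = Sat(start) = {Req, Load}, add states in Sat(~r) with every successor in Z. Already a fixed point.
Sat(A[~r U start]) = {Req, Load}
Req ∈ Sat(A[~r U start]) = {Req, Load}, so the formula holds at Req.

Yes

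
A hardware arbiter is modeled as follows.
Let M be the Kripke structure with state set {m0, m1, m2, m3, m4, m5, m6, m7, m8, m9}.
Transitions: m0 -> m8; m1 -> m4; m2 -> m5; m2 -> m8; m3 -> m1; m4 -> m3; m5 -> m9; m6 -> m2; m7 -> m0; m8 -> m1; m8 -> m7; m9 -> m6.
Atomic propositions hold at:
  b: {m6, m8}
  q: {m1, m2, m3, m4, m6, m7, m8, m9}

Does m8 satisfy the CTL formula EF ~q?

Sat(~q) = {m0, m5}
EF ~q: least fixpoint, start Z0 = {m0, m5}, add states with some successor in Z. Z1 = {m0, m2, m5, m7}; Z2 = {m0, m2, m5, m6, m7, m8}; Z3 = {m0, m2, m5, m6, m7, m8, m9}; fixed.
Sat(EF ~q) = {m0, m2, m5, m6, m7, m8, m9}
m8 ∈ Sat(EF ~q) = {m0, m2, m5, m6, m7, m8, m9}, so the formula holds at m8.

Yes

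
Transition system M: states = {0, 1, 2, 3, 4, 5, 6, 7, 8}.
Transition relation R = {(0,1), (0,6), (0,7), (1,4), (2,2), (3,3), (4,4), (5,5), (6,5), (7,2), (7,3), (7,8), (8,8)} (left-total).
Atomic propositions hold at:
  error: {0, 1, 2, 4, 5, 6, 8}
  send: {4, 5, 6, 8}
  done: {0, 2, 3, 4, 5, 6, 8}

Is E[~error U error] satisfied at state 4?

Sat(~error) = {3, 7}
E[~error U error]: least fixpoint, start Z0 = Sat(error) = {0, 1, 2, 4, 5, 6, 8}, add states in Sat(~error) with some successor in Z. Z1 = {0, 1, 2, 4, 5, 6, 7, 8}; fixed.
Sat(E[~error U error]) = {0, 1, 2, 4, 5, 6, 7, 8}
4 ∈ Sat(E[~error U error]) = {0, 1, 2, 4, 5, 6, 7, 8}, so the formula holds at 4.

Yes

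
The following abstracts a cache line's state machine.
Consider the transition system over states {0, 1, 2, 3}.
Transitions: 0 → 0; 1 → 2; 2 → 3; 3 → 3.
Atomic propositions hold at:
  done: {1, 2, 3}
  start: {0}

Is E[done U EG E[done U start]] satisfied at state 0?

E[done U start]: least fixpoint, start Z0 = Sat(start) = {0}, add states in Sat(done) with some successor in Z. Already a fixed point.
Sat(E[done U start]) = {0}
EG E[done U start]: greatest fixpoint, start Z0 = {0}, keep only states in Sat with some successor in Z. Already a fixed point.
Sat(EG E[done U start]) = {0}
E[done U EG E[done U start]]: least fixpoint, start Z0 = Sat(EG E[done U start]) = {0}, add states in Sat(done) with some successor in Z. Already a fixed point.
Sat(E[done U EG E[done U start]]) = {0}
0 ∈ Sat(E[done U EG E[done U start]]) = {0}, so the formula holds at 0.

Yes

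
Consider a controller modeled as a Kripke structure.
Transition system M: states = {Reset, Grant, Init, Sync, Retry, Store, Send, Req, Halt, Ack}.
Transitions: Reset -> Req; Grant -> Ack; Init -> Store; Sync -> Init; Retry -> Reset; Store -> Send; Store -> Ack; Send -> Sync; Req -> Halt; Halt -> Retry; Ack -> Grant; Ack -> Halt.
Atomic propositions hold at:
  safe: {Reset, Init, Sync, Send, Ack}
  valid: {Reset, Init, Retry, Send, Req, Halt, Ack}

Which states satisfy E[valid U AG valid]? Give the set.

AG valid: greatest fixpoint, start Z0 = {Reset, Init, Retry, Send, Req, Halt, Ack}, keep only states in Sat with every successor in Z. Z1 = {Reset, Retry, Req, Halt}; fixed.
Sat(AG valid) = {Reset, Retry, Req, Halt}
E[valid U AG valid]: least fixpoint, start Z0 = Sat(AG valid) = {Reset, Retry, Req, Halt}, add states in Sat(valid) with some successor in Z. Z1 = {Reset, Retry, Req, Halt, Ack}; fixed.
Sat(E[valid U AG valid]) = {Reset, Retry, Req, Halt, Ack}

{Reset, Retry, Req, Halt, Ack}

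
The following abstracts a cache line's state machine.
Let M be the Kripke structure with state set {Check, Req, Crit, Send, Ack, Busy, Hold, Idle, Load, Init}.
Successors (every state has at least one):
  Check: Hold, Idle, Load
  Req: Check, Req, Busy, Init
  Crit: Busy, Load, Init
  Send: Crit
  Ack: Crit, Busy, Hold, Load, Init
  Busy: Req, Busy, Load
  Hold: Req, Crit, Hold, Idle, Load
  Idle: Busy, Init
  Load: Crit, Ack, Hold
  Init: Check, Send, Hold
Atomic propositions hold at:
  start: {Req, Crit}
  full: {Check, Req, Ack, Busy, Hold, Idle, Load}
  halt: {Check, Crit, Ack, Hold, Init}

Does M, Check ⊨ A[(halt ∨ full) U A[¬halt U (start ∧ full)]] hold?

No

Sat(halt ∨ full) = {Check, Req, Crit, Ack, Busy, Hold, Idle, Load, Init}
Sat(¬halt) = {Req, Send, Busy, Idle, Load}
Sat(start ∧ full) = {Req}
A[¬halt U (start ∧ full)]: least fixpoint, start Z0 = Sat((start ∧ full)) = {Req}, add states in Sat(¬halt) with every successor in Z. Already a fixed point.
Sat(A[¬halt U (start ∧ full)]) = {Req}
A[(halt ∨ full) U A[¬halt U (start ∧ full)]]: least fixpoint, start Z0 = Sat(A[¬halt U (start ∧ full)]) = {Req}, add states in Sat(halt ∨ full) with every successor in Z. Already a fixed point.
Sat(A[(halt ∨ full) U A[¬halt U (start ∧ full)]]) = {Req}
Check ∉ Sat(A[(halt ∨ full) U A[¬halt U (start ∧ full)]]) = {Req}, so the formula does not hold at Check.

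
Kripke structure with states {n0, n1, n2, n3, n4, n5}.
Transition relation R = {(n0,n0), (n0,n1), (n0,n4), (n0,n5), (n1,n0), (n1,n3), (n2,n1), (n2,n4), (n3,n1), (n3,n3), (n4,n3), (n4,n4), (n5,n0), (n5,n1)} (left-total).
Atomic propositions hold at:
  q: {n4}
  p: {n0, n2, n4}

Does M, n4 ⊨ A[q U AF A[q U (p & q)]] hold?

Yes

Sat(p & q) = {n4}
A[q U (p & q)]: least fixpoint, start Z0 = Sat((p & q)) = {n4}, add states in Sat(q) with every successor in Z. Already a fixed point.
Sat(A[q U (p & q)]) = {n4}
AF A[q U (p & q)]: least fixpoint, start Z0 = {n4}, add states with every successor in Z. Already a fixed point.
Sat(AF A[q U (p & q)]) = {n4}
A[q U AF A[q U (p & q)]]: least fixpoint, start Z0 = Sat(AF A[q U (p & q)]) = {n4}, add states in Sat(q) with every successor in Z. Already a fixed point.
Sat(A[q U AF A[q U (p & q)]]) = {n4}
n4 ∈ Sat(A[q U AF A[q U (p & q)]]) = {n4}, so the formula holds at n4.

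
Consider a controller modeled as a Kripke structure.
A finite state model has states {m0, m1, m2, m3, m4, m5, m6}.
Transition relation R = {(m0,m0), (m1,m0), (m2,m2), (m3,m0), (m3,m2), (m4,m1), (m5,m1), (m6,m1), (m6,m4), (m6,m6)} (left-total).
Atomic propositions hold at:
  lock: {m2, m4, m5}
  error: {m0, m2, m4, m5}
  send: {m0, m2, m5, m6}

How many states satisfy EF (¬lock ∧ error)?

Sat(¬lock) = {m0, m1, m3, m6}
Sat(¬lock ∧ error) = {m0}
EF (¬lock ∧ error): least fixpoint, start Z0 = {m0}, add states with some successor in Z. Z1 = {m0, m1, m3}; Z2 = {m0, m1, m3, m4, m5, m6}; fixed.
Sat(EF (¬lock ∧ error)) = {m0, m1, m3, m4, m5, m6}
|Sat(EF (¬lock ∧ error))| = |{m0, m1, m3, m4, m5, m6}| = 6.

6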